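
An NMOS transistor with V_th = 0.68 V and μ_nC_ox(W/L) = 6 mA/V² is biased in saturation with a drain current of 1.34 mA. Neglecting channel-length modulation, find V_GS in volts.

V_GS = 1.35 V

In saturation I_D = ½ k_n (V_GS − V_th)², so V_GS − V_th = √(2 I_D / k_n) = √(2 × 1.34 / 6) = 0.668 V.
V_GS = 0.68 + 0.668 = 1.35 V.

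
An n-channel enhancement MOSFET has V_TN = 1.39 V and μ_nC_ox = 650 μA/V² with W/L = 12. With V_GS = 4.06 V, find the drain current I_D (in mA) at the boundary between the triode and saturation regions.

I_D = 27.8 mA

At the boundary V_DS = V_ov = V_GS − V_TN = 4.06 − 1.39 = 2.67 V.
k_n = μ_nC_ox · (W/L) = 7.8 mA/V².
I_D = ½ k_n V_ov² = 0.5 × 7.8 × 2.67² = 27.8 mA.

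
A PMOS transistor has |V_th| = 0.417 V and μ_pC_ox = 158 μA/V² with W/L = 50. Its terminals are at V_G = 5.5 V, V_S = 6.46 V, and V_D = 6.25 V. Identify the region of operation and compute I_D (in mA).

V_SG = V_S − V_G = 6.46 − 5.5 = 0.96 V; V_SD = V_S − V_D = 6.46 − 6.25 = 0.21 V.
k_p = μ_pC_ox · (W/L) = 7.9 mA/V².
V_ov = V_SG − |V_th| = 0.96 − 0.417 = 0.543 V.
Since V_SD = 0.21 V < V_ov = 0.543 V, the device is in the triode region.
I_D = k_p [V_ov · V_SD − ½ V_SD²] = 7.9 × [0.543 × 0.21 − 0.5 × 0.21²] = 0.727 mA.

Triode; I_D = 0.727 mA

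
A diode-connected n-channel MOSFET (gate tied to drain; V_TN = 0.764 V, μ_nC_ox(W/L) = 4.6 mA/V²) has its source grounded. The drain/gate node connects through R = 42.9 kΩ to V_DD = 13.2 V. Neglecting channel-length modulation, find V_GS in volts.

With gate tied to drain, V_GS = V_DS ≥ V_GS − V_TN, so the device is in saturation.
KCL at the drain: ½ k_n (V_GS − V_TN)² = (V_DD − V_GS)/R.
Let x = V_GS − 0.764. Then 98.7 x² + x − 12.44 = 0, giving x = 0.35 V (positive root), so V_GS = 1.11 V.
I_D = (V_DD − V_GS)/R = (13.2 − 1.11) / 42.9 = 0.282 mA.

V_GS = 1.11 V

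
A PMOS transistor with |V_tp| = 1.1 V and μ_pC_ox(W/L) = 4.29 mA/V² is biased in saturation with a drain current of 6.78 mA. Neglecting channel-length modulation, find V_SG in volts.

In saturation I_D = ½ k_p (V_SG − |V_tp|)², so V_SG − |V_tp| = √(2 I_D / k_p) = √(2 × 6.78 / 4.29) = 1.78 V.
V_SG = 1.1 + 1.78 = 2.88 V.

V_SG = 2.88 V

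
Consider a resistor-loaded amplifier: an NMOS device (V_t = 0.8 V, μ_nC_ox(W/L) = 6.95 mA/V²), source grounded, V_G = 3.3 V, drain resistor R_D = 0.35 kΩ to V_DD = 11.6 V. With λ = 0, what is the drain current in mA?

V_GS = V_G = 3.3 V, so V_ov = 3.3 − 0.8 = 2.5 V.
Assume saturation: I_D = ½ k_n V_ov² = 0.5 × 6.95 × 2.5² = 21.7 mA, giving V_DS = V_DD − I_D R_D = 11.6 − 21.7 × 0.35 = 4 V.
V_DS = 4 V ≥ V_ov = 2.5 V, confirming saturation.

I_D = 21.7 mA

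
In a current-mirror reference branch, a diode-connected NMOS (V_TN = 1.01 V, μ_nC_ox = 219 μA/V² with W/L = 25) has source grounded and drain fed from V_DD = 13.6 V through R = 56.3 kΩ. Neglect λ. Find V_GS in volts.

V_GS = 1.29 V

With gate tied to drain, V_GS = V_DS ≥ V_GS − V_TN, so the device is in saturation.
k_n = μ_nC_ox · (W/L) = 5.475 mA/V².
KCL at the drain: ½ k_n (V_GS − V_TN)² = (V_DD − V_GS)/R.
Let x = V_GS − 1.01. Then 154 x² + x − 12.59 = 0, giving x = 0.283 V (positive root), so V_GS = 1.29 V.
I_D = (V_DD − V_GS)/R = (13.6 − 1.29) / 56.3 = 0.219 mA.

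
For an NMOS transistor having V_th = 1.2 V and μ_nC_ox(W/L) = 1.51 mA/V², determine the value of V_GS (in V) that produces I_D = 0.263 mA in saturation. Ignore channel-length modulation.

In saturation I_D = ½ k_n (V_GS − V_th)², so V_GS − V_th = √(2 I_D / k_n) = √(2 × 0.263 / 1.51) = 0.59 V.
V_GS = 1.2 + 0.59 = 1.79 V.

V_GS = 1.79 V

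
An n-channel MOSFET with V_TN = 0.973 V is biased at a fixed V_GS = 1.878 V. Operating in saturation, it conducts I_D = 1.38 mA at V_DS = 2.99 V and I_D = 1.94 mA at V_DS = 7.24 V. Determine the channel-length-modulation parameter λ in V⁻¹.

With V_GS fixed, I_D ∝ (1 + λ V_DS) in saturation, so I_D2/I_D1 = (1 + λ V_DS2)/(1 + λ V_DS1).
1.94/1.38 = 1.406 = (1 + 7.24 λ)/(1 + 2.99 λ).
Solving: λ (I_D1 V_DS2 − I_D2 V_DS1) = I_D2 − I_D1, so λ = (1.94 − 1.38) / (1.38 × 7.24 − 1.94 × 2.99) = 0.56 / 4.19 = 0.134 V⁻¹.

λ = 0.134 V⁻¹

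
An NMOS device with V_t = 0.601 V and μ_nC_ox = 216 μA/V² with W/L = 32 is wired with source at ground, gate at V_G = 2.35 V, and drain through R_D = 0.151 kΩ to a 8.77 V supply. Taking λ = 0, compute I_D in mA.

I_D = 10.6 mA

V_GS = V_G = 2.35 V, so V_ov = 2.35 − 0.601 = 1.75 V.
k_n = μ_nC_ox · (W/L) = 6.912 mA/V².
Assume saturation: I_D = ½ k_n V_ov² = 0.5 × 6.912 × 1.75² = 10.6 mA, giving V_DS = V_DD − I_D R_D = 8.77 − 10.6 × 0.151 = 7.17 V.
V_DS = 7.17 V ≥ V_ov = 1.75 V, confirming saturation.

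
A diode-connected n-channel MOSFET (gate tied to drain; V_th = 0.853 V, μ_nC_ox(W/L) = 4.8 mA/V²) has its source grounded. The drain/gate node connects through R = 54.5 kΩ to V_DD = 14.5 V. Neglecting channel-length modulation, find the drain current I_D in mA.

I_D = 0.245 mA

With gate tied to drain, V_GS = V_DS ≥ V_GS − V_th, so the device is in saturation.
KCL at the drain: ½ k_n (V_GS − V_th)² = (V_DD − V_GS)/R.
Let x = V_GS − 0.853. Then 131 x² + x − 13.65 = 0, giving x = 0.319 V (positive root), so V_GS = 1.17 V.
I_D = (V_DD − V_GS)/R = (14.5 − 1.17) / 54.5 = 0.245 mA.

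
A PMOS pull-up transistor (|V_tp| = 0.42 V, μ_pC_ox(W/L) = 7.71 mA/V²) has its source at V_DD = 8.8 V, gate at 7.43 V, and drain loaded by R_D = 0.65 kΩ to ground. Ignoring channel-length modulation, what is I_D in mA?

I_D = 3.48 mA

V_SG = V_DD − V_G = 8.8 − 7.43 = 1.37 V, so V_ov = 1.37 − 0.42 = 0.95 V.
Assume saturation: I_D = ½ k_p V_ov² = 0.5 × 7.71 × 0.95² = 3.48 mA, giving V_SD = V_DD − I_D R_D = 8.8 − 3.48 × 0.65 = 6.54 V.
V_SD = 6.54 V ≥ V_ov = 0.95 V, confirming saturation.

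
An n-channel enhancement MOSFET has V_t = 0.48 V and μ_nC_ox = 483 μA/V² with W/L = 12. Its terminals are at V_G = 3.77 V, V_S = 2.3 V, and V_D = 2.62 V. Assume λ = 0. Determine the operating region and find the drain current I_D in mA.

Triode; I_D = 1.54 mA

V_GS = V_G − V_S = 3.77 − 2.3 = 1.47 V; V_DS = V_D − V_S = 2.62 − 2.3 = 0.32 V.
k_n = μ_nC_ox · (W/L) = 5.796 mA/V².
V_ov = V_GS − V_t = 1.47 − 0.48 = 0.99 V.
Since V_DS = 0.32 V < V_ov = 0.99 V, the device is in the triode region.
I_D = k_n [V_ov · V_DS − ½ V_DS²] = 5.796 × [0.99 × 0.32 − 0.5 × 0.32²] = 1.54 mA.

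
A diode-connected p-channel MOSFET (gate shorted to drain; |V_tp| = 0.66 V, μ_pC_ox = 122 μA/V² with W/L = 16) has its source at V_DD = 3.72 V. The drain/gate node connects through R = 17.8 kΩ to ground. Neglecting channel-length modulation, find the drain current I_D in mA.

With gate tied to drain, V_SG = V_SD ≥ V_SG − |V_tp|, so the device is in saturation.
k_p = μ_pC_ox · (W/L) = 1.952 mA/V².
KCL at the drain: ½ k_p (V_SG − |V_tp|)² = (V_DD − V_SG)/R.
Let x = V_SG − 0.66. Then 17.4 x² + x − 3.06 = 0, giving x = 0.392 V (positive root), so V_SG = 1.05 V.
I_D = (V_DD − V_SG)/R = (3.72 − 1.05) / 17.8 = 0.15 mA.

I_D = 0.150 mA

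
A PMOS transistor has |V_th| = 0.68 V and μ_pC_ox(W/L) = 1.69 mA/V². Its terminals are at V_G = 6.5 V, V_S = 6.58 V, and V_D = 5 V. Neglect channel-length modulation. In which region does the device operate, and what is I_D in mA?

V_SG = V_S − V_G = 6.58 − 6.5 = 0.08 V; V_SD = V_S − V_D = 6.58 − 5 = 1.58 V.
V_SG = 0.08 V < |V_th| = 0.68 V, so the transistor is in cutoff.

Cutoff; I_D = 0 mA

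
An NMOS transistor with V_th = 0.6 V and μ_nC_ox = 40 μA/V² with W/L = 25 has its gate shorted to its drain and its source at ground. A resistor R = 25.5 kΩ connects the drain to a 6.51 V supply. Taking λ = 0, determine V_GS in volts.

With gate tied to drain, V_GS = V_DS ≥ V_GS − V_th, so the device is in saturation.
k_n = μ_nC_ox · (W/L) = 1 mA/V².
KCL at the drain: ½ k_n (V_GS − V_th)² = (V_DD − V_GS)/R.
Let x = V_GS − 0.6. Then 12.8 x² + x − 5.91 = 0, giving x = 0.643 V (positive root), so V_GS = 1.24 V.
I_D = (V_DD − V_GS)/R = (6.51 − 1.24) / 25.5 = 0.207 mA.

V_GS = 1.24 V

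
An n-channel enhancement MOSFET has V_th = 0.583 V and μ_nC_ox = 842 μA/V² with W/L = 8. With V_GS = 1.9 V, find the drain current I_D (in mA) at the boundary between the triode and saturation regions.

I_D = 5.84 mA

At the boundary V_DS = V_ov = V_GS − V_th = 1.9 − 0.583 = 1.32 V.
k_n = μ_nC_ox · (W/L) = 6.736 mA/V².
I_D = ½ k_n V_ov² = 0.5 × 6.736 × 1.32² = 5.84 mA.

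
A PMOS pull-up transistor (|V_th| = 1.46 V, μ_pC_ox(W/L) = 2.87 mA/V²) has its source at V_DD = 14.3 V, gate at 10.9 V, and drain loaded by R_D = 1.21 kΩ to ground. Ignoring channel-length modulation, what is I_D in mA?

I_D = 5.40 mA

V_SG = V_DD − V_G = 14.3 − 10.9 = 3.4 V, so V_ov = 3.4 − 1.46 = 1.94 V.
Assume saturation: I_D = ½ k_p V_ov² = 0.5 × 2.87 × 1.94² = 5.4 mA, giving V_SD = V_DD − I_D R_D = 14.3 − 5.4 × 1.21 = 7.77 V.
V_SD = 7.77 V ≥ V_ov = 1.94 V, confirming saturation.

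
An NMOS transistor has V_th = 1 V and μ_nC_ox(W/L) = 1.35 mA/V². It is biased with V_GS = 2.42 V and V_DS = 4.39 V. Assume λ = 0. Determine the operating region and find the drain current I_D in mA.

Saturation; I_D = 1.36 mA

V_ov = V_GS − V_th = 2.42 − 1 = 1.42 V.
Since V_DS = 4.39 V ≥ V_ov = 1.42 V, the device is in saturation.
I_D = ½ k_n V_ov² = 0.5 × 1.35 × 1.42² = 1.36 mA.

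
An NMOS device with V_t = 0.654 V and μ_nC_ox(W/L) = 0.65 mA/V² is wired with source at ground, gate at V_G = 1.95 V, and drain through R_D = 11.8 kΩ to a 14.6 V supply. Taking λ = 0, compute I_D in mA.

V_GS = V_G = 1.95 V, so V_ov = 1.95 − 0.654 = 1.3 V.
Assume saturation: I_D = ½ k_n V_ov² = 0.5 × 0.65 × 1.3² = 0.546 mA, giving V_DS = V_DD − I_D R_D = 14.6 − 0.546 × 11.8 = 8.16 V.
V_DS = 8.16 V ≥ V_ov = 1.3 V, confirming saturation.

I_D = 0.546 mA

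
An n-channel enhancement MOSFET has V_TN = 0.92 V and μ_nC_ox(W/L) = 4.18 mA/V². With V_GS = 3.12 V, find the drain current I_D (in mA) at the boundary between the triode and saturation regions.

At the boundary V_DS = V_ov = V_GS − V_TN = 3.12 − 0.92 = 2.2 V.
I_D = ½ k_n V_ov² = 0.5 × 4.18 × 2.2² = 10.1 mA.

I_D = 10.1 mA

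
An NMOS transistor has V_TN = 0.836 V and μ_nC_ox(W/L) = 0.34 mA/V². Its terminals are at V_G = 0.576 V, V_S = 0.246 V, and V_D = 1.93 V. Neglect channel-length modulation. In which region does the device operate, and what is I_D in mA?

V_GS = V_G − V_S = 0.576 − 0.246 = 0.33 V; V_DS = V_D − V_S = 1.93 − 0.246 = 1.68 V.
V_GS = 0.33 V < V_TN = 0.836 V, so the transistor is in cutoff.

Cutoff; I_D = 0 mA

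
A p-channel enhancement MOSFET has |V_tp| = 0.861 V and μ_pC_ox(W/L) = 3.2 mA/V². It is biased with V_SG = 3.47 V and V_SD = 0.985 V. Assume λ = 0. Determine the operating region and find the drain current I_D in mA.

V_ov = V_SG − |V_tp| = 3.47 − 0.861 = 2.61 V.
Since V_SD = 0.985 V < V_ov = 2.61 V, the device is in the triode region.
I_D = k_p [V_ov · V_SD − ½ V_SD²] = 3.2 × [2.61 × 0.985 − 0.5 × 0.985²] = 6.67 mA.

Triode; I_D = 6.67 mA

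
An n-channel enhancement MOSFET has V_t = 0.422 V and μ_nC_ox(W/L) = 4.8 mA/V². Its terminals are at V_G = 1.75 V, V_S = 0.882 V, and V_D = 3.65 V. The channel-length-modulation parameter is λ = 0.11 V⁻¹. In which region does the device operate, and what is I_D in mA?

Saturation; I_D = 0.623 mA

V_GS = V_G − V_S = 1.75 − 0.882 = 0.868 V; V_DS = V_D − V_S = 3.65 − 0.882 = 2.77 V.
V_ov = V_GS − V_t = 0.868 − 0.422 = 0.446 V.
Since V_DS = 2.77 V ≥ V_ov = 0.446 V, the device is in saturation.
I_D = ½ k_n V_ov² (1 + λ V_DS) = 0.5 × 4.8 × 0.446² × (1 + 0.11 × 2.77) = 0.623 mA.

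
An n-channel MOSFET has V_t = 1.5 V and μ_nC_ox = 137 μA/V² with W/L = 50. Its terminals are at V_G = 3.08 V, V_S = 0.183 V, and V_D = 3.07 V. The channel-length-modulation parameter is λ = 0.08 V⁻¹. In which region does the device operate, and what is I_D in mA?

Saturation; I_D = 8.23 mA

V_GS = V_G − V_S = 3.08 − 0.183 = 2.9 V; V_DS = V_D − V_S = 3.07 − 0.183 = 2.89 V.
k_n = μ_nC_ox · (W/L) = 6.85 mA/V².
V_ov = V_GS − V_t = 2.9 − 1.5 = 1.4 V.
Since V_DS = 2.89 V ≥ V_ov = 1.4 V, the device is in saturation.
I_D = ½ k_n V_ov² (1 + λ V_DS) = 0.5 × 6.85 × 1.4² × (1 + 0.08 × 2.89) = 8.23 mA.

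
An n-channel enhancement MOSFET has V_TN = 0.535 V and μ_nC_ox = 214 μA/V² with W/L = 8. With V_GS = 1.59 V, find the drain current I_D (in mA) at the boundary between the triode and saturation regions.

At the boundary V_DS = V_ov = V_GS − V_TN = 1.59 − 0.535 = 1.06 V.
k_n = μ_nC_ox · (W/L) = 1.712 mA/V².
I_D = ½ k_n V_ov² = 0.5 × 1.712 × 1.06² = 0.953 mA.

I_D = 0.953 mA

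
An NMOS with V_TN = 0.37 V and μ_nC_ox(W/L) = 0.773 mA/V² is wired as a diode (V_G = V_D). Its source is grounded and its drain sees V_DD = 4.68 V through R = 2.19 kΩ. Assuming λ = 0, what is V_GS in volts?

V_GS = 2.11 V

With gate tied to drain, V_GS = V_DS ≥ V_GS − V_TN, so the device is in saturation.
KCL at the drain: ½ k_n (V_GS − V_TN)² = (V_DD − V_GS)/R.
Let x = V_GS − 0.37. Then 0.846 x² + x − 4.31 = 0, giving x = 1.74 V (positive root), so V_GS = 2.11 V.
I_D = (V_DD − V_GS)/R = (4.68 − 2.11) / 2.19 = 1.17 mA.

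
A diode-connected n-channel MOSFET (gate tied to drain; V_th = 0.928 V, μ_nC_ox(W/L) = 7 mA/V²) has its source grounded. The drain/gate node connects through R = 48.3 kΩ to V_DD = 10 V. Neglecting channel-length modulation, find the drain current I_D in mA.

I_D = 0.183 mA

With gate tied to drain, V_GS = V_DS ≥ V_GS − V_th, so the device is in saturation.
KCL at the drain: ½ k_n (V_GS − V_th)² = (V_DD − V_GS)/R.
Let x = V_GS − 0.928. Then 169 x² + x − 9.072 = 0, giving x = 0.229 V (positive root), so V_GS = 1.16 V.
I_D = (V_DD − V_GS)/R = (10 − 1.16) / 48.3 = 0.183 mA.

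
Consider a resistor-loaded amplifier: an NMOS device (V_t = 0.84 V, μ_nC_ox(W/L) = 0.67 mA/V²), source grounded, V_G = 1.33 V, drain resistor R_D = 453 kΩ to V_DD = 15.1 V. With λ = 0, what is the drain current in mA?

V_GS = V_G = 1.33 V, so V_ov = 1.33 − 0.84 = 0.49 V.
Assume saturation: I_D = ½ k_n V_ov² = 0.5 × 0.67 × 0.49² = 0.0804 mA, giving V_DS = V_DD − I_D R_D = 15.1 − 0.0804 × 453 = -21.3 V.
But -21.3 V < V_ov = 0.49 V, so the device is actually in triode.
In triode I_D = k_n[V_ov V_DS − ½ V_DS²] and I_D = (V_DD − V_DS)/R_D. Equating: 152 V_DS² − 149.7 V_DS + 15.1 = 0, giving V_DS = 0.114 V (the root below V_ov).
I_D = (15.1 − 0.114) / 453 = 0.0331 mA.

I_D = 0.0331 mA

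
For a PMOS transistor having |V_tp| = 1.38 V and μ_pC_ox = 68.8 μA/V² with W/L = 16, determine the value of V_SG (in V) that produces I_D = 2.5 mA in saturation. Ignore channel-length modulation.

k_p = μ_pC_ox · (W/L) = 1.101 mA/V².
In saturation I_D = ½ k_p (V_SG − |V_tp|)², so V_SG − |V_tp| = √(2 I_D / k_p) = √(2 × 2.5 / 1.101) = 2.13 V.
V_SG = 1.38 + 2.13 = 3.51 V.

V_SG = 3.51 V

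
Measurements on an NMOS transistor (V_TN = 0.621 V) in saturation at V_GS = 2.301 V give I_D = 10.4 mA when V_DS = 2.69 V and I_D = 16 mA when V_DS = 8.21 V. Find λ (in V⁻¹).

λ = 0.132 V⁻¹

With V_GS fixed, I_D ∝ (1 + λ V_DS) in saturation, so I_D2/I_D1 = (1 + λ V_DS2)/(1 + λ V_DS1).
16/10.4 = 1.538 = (1 + 8.21 λ)/(1 + 2.69 λ).
Solving: λ (I_D1 V_DS2 − I_D2 V_DS1) = I_D2 − I_D1, so λ = (16 − 10.4) / (10.4 × 8.21 − 16 × 2.69) = 5.6 / 42.3 = 0.132 V⁻¹.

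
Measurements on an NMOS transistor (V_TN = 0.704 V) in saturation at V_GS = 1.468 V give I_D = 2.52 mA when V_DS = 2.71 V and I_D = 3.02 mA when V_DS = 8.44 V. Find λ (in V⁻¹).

With V_GS fixed, I_D ∝ (1 + λ V_DS) in saturation, so I_D2/I_D1 = (1 + λ V_DS2)/(1 + λ V_DS1).
3.02/2.52 = 1.198 = (1 + 8.44 λ)/(1 + 2.71 λ).
Solving: λ (I_D1 V_DS2 − I_D2 V_DS1) = I_D2 − I_D1, so λ = (3.02 − 2.52) / (2.52 × 8.44 − 3.02 × 2.71) = 0.5 / 13.1 = 0.0382 V⁻¹.

λ = 0.0382 V⁻¹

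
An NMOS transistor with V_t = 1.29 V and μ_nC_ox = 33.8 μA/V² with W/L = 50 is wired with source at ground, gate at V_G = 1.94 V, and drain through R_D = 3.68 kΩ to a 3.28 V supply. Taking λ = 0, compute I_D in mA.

I_D = 0.357 mA

V_GS = V_G = 1.94 V, so V_ov = 1.94 − 1.29 = 0.65 V.
k_n = μ_nC_ox · (W/L) = 1.69 mA/V².
Assume saturation: I_D = ½ k_n V_ov² = 0.5 × 1.69 × 0.65² = 0.357 mA, giving V_DS = V_DD − I_D R_D = 3.28 − 0.357 × 3.68 = 1.97 V.
V_DS = 1.97 V ≥ V_ov = 0.65 V, confirming saturation.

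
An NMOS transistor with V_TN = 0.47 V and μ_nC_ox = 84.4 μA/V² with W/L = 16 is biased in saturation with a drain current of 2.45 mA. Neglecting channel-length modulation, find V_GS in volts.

k_n = μ_nC_ox · (W/L) = 1.35 mA/V².
In saturation I_D = ½ k_n (V_GS − V_TN)², so V_GS − V_TN = √(2 I_D / k_n) = √(2 × 2.45 / 1.35) = 1.9 V.
V_GS = 0.47 + 1.9 = 2.37 V.

V_GS = 2.37 V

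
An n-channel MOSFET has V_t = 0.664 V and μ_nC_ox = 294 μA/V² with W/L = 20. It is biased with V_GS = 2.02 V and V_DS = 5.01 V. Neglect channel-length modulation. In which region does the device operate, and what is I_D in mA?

Saturation; I_D = 5.41 mA

k_n = μ_nC_ox · (W/L) = 5.88 mA/V².
V_ov = V_GS − V_t = 2.02 − 0.664 = 1.36 V.
Since V_DS = 5.01 V ≥ V_ov = 1.36 V, the device is in saturation.
I_D = ½ k_n V_ov² = 0.5 × 5.88 × 1.36² = 5.41 mA.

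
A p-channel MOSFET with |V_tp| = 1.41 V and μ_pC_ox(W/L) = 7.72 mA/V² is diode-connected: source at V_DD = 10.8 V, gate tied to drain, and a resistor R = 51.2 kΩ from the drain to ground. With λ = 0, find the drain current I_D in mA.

With gate tied to drain, V_SG = V_SD ≥ V_SG − |V_tp|, so the device is in saturation.
KCL at the drain: ½ k_p (V_SG − |V_tp|)² = (V_DD − V_SG)/R.
Let x = V_SG − 1.41. Then 198 x² + x − 9.39 = 0, giving x = 0.215 V (positive root), so V_SG = 1.63 V.
I_D = (V_DD − V_SG)/R = (10.8 − 1.63) / 51.2 = 0.179 mA.

I_D = 0.179 mA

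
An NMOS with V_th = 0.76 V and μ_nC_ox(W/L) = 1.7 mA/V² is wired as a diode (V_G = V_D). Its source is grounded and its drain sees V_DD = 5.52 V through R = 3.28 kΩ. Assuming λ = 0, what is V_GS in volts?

V_GS = 1.90 V

With gate tied to drain, V_GS = V_DS ≥ V_GS − V_th, so the device is in saturation.
KCL at the drain: ½ k_n (V_GS − V_th)² = (V_DD − V_GS)/R.
Let x = V_GS − 0.76. Then 2.79 x² + x − 4.76 = 0, giving x = 1.14 V (positive root), so V_GS = 1.9 V.
I_D = (V_DD − V_GS)/R = (5.52 − 1.9) / 3.28 = 1.1 mA.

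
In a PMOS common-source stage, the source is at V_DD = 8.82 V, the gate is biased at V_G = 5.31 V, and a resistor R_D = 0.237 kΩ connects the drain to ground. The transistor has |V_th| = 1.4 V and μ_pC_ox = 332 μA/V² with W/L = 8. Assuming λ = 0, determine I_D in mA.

I_D = 5.91 mA

V_SG = V_DD − V_G = 8.82 − 5.31 = 3.51 V, so V_ov = 3.51 − 1.4 = 2.11 V.
k_p = μ_pC_ox · (W/L) = 2.656 mA/V².
Assume saturation: I_D = ½ k_p V_ov² = 0.5 × 2.656 × 2.11² = 5.91 mA, giving V_SD = V_DD − I_D R_D = 8.82 − 5.91 × 0.237 = 7.42 V.
V_SD = 7.42 V ≥ V_ov = 2.11 V, confirming saturation.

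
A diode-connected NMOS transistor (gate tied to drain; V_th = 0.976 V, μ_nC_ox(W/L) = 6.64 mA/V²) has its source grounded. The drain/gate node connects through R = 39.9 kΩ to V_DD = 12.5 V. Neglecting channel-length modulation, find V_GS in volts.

V_GS = 1.27 V

With gate tied to drain, V_GS = V_DS ≥ V_GS − V_th, so the device is in saturation.
KCL at the drain: ½ k_n (V_GS − V_th)² = (V_DD − V_GS)/R.
Let x = V_GS − 0.976. Then 132 x² + x − 11.52 = 0, giving x = 0.291 V (positive root), so V_GS = 1.27 V.
I_D = (V_DD − V_GS)/R = (12.5 − 1.27) / 39.9 = 0.282 mA.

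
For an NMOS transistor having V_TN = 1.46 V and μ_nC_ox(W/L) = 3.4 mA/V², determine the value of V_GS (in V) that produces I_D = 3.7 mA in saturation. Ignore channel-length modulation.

In saturation I_D = ½ k_n (V_GS − V_TN)², so V_GS − V_TN = √(2 I_D / k_n) = √(2 × 3.7 / 3.4) = 1.48 V.
V_GS = 1.46 + 1.48 = 2.94 V.

V_GS = 2.94 V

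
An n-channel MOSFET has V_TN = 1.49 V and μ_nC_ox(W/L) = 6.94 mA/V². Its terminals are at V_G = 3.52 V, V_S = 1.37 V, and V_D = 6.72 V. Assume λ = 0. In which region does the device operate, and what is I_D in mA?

V_GS = V_G − V_S = 3.52 − 1.37 = 2.15 V; V_DS = V_D − V_S = 6.72 − 1.37 = 5.35 V.
V_ov = V_GS − V_TN = 2.15 − 1.49 = 0.66 V.
Since V_DS = 5.35 V ≥ V_ov = 0.66 V, the device is in saturation.
I_D = ½ k_n V_ov² = 0.5 × 6.94 × 0.66² = 1.51 mA.

Saturation; I_D = 1.51 mA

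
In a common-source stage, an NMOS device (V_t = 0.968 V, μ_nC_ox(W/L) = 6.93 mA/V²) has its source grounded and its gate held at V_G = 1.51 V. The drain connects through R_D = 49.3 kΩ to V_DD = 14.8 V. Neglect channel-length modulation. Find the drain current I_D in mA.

V_GS = V_G = 1.51 V, so V_ov = 1.51 − 0.968 = 0.542 V.
Assume saturation: I_D = ½ k_n V_ov² = 0.5 × 6.93 × 0.542² = 1.02 mA, giving V_DS = V_DD − I_D R_D = 14.8 − 1.02 × 49.3 = -35.4 V.
But -35.4 V < V_ov = 0.542 V, so the device is actually in triode.
In triode I_D = k_n[V_ov V_DS − ½ V_DS²] and I_D = (V_DD − V_DS)/R_D. Equating: 171 V_DS² − 186.2 V_DS + 14.8 = 0, giving V_DS = 0.0863 V (the root below V_ov).
I_D = (14.8 − 0.0863) / 49.3 = 0.298 mA.

I_D = 0.298 mA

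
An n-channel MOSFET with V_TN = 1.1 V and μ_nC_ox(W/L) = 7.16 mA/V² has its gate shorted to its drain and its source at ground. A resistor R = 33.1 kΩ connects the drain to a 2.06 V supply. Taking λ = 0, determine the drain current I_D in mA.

With gate tied to drain, V_GS = V_DS ≥ V_GS − V_TN, so the device is in saturation.
KCL at the drain: ½ k_n (V_GS − V_TN)² = (V_DD − V_GS)/R.
Let x = V_GS − 1.1. Then 118 x² + x − 0.96 = 0, giving x = 0.0859 V (positive root), so V_GS = 1.19 V.
I_D = (V_DD − V_GS)/R = (2.06 − 1.19) / 33.1 = 0.0264 mA.

I_D = 0.0264 mA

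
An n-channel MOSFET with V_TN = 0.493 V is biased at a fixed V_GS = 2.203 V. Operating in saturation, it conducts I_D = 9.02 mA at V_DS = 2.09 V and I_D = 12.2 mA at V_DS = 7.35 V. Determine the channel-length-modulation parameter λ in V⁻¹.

With V_GS fixed, I_D ∝ (1 + λ V_DS) in saturation, so I_D2/I_D1 = (1 + λ V_DS2)/(1 + λ V_DS1).
12.2/9.02 = 1.353 = (1 + 7.35 λ)/(1 + 2.09 λ).
Solving: λ (I_D1 V_DS2 − I_D2 V_DS1) = I_D2 − I_D1, so λ = (12.2 − 9.02) / (9.02 × 7.35 − 12.2 × 2.09) = 3.18 / 40.8 = 0.0779 V⁻¹.

λ = 0.0779 V⁻¹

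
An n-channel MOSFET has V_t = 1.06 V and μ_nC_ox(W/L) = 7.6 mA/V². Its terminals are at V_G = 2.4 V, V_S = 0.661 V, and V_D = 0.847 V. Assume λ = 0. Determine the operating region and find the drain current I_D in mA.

Triode; I_D = 0.828 mA

V_GS = V_G − V_S = 2.4 − 0.661 = 1.74 V; V_DS = V_D − V_S = 0.847 − 0.661 = 0.186 V.
V_ov = V_GS − V_t = 1.74 − 1.06 = 0.679 V.
Since V_DS = 0.186 V < V_ov = 0.679 V, the device is in the triode region.
I_D = k_n [V_ov · V_DS − ½ V_DS²] = 7.6 × [0.679 × 0.186 − 0.5 × 0.186²] = 0.828 mA.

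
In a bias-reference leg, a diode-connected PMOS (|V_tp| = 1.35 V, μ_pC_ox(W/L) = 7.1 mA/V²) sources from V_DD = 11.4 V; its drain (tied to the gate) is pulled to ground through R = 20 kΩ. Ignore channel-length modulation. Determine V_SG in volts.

V_SG = 1.72 V

With gate tied to drain, V_SG = V_SD ≥ V_SG − |V_tp|, so the device is in saturation.
KCL at the drain: ½ k_p (V_SG − |V_tp|)² = (V_DD − V_SG)/R.
Let x = V_SG − 1.35. Then 71 x² + x − 10.05 = 0, giving x = 0.369 V (positive root), so V_SG = 1.72 V.
I_D = (V_DD − V_SG)/R = (11.4 − 1.72) / 20 = 0.484 mA.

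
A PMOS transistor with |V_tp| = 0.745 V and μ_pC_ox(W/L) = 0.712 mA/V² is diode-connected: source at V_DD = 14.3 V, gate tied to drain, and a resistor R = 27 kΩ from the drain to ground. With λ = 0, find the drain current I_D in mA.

With gate tied to drain, V_SG = V_SD ≥ V_SG − |V_tp|, so the device is in saturation.
KCL at the drain: ½ k_p (V_SG − |V_tp|)² = (V_DD − V_SG)/R.
Let x = V_SG − 0.745. Then 9.61 x² + x − 13.56 = 0, giving x = 1.14 V (positive root), so V_SG = 1.88 V.
I_D = (V_DD − V_SG)/R = (14.3 − 1.88) / 27 = 0.46 mA.

I_D = 0.460 mA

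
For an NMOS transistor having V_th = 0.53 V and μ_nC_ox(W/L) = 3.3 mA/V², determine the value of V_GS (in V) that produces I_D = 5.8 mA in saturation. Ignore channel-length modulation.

In saturation I_D = ½ k_n (V_GS − V_th)², so V_GS − V_th = √(2 I_D / k_n) = √(2 × 5.8 / 3.3) = 1.87 V.
V_GS = 0.53 + 1.87 = 2.4 V.

V_GS = 2.40 V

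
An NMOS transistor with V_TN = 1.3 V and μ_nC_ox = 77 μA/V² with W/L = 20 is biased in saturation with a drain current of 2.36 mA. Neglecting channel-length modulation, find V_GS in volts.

V_GS = 3.05 V

k_n = μ_nC_ox · (W/L) = 1.54 mA/V².
In saturation I_D = ½ k_n (V_GS − V_TN)², so V_GS − V_TN = √(2 I_D / k_n) = √(2 × 2.36 / 1.54) = 1.75 V.
V_GS = 1.3 + 1.75 = 3.05 V.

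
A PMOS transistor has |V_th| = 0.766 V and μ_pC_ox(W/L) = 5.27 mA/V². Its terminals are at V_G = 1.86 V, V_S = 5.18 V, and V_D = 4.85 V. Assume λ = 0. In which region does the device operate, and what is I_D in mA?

Triode; I_D = 4.15 mA

V_SG = V_S − V_G = 5.18 − 1.86 = 3.32 V; V_SD = V_S − V_D = 5.18 − 4.85 = 0.33 V.
V_ov = V_SG − |V_th| = 3.32 − 0.766 = 2.55 V.
Since V_SD = 0.33 V < V_ov = 2.55 V, the device is in the triode region.
I_D = k_p [V_ov · V_SD − ½ V_SD²] = 5.27 × [2.55 × 0.33 − 0.5 × 0.33²] = 4.15 mA.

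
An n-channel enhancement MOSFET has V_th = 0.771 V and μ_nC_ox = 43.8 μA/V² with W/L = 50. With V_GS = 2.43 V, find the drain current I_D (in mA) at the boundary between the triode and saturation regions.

At the boundary V_DS = V_ov = V_GS − V_th = 2.43 − 0.771 = 1.66 V.
k_n = μ_nC_ox · (W/L) = 2.19 mA/V².
I_D = ½ k_n V_ov² = 0.5 × 2.19 × 1.66² = 3.01 mA.

I_D = 3.01 mA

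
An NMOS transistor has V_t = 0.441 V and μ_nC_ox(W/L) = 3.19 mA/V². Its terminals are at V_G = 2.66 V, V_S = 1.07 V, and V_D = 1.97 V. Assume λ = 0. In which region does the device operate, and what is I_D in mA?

V_GS = V_G − V_S = 2.66 − 1.07 = 1.59 V; V_DS = V_D − V_S = 1.97 − 1.07 = 0.9 V.
V_ov = V_GS − V_t = 1.59 − 0.441 = 1.15 V.
Since V_DS = 0.9 V < V_ov = 1.15 V, the device is in the triode region.
I_D = k_n [V_ov · V_DS − ½ V_DS²] = 3.19 × [1.15 × 0.9 − 0.5 × 0.9²] = 2.01 mA.

Triode; I_D = 2.01 mA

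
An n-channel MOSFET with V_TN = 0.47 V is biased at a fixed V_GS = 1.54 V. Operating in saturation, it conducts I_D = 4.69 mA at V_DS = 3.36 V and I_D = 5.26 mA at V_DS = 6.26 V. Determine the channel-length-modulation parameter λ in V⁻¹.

λ = 0.0488 V⁻¹

With V_GS fixed, I_D ∝ (1 + λ V_DS) in saturation, so I_D2/I_D1 = (1 + λ V_DS2)/(1 + λ V_DS1).
5.26/4.69 = 1.122 = (1 + 6.26 λ)/(1 + 3.36 λ).
Solving: λ (I_D1 V_DS2 − I_D2 V_DS1) = I_D2 − I_D1, so λ = (5.26 − 4.69) / (4.69 × 6.26 − 5.26 × 3.36) = 0.57 / 11.7 = 0.0488 V⁻¹.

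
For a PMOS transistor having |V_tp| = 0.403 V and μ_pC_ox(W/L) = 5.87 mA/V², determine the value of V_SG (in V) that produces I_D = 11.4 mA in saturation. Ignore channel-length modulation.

V_SG = 2.37 V

In saturation I_D = ½ k_p (V_SG − |V_tp|)², so V_SG − |V_tp| = √(2 I_D / k_p) = √(2 × 11.4 / 5.87) = 1.97 V.
V_SG = 0.403 + 1.97 = 2.37 V.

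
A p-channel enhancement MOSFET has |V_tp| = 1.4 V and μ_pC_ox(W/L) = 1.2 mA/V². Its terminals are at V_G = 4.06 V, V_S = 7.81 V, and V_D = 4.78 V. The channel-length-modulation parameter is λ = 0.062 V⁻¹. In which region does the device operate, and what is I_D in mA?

V_SG = V_S − V_G = 7.81 − 4.06 = 3.75 V; V_SD = V_S − V_D = 7.81 − 4.78 = 3.03 V.
V_ov = V_SG − |V_tp| = 3.75 − 1.4 = 2.35 V.
Since V_SD = 3.03 V ≥ V_ov = 2.35 V, the device is in saturation.
I_D = ½ k_p V_ov² (1 + λ V_SD) = 0.5 × 1.2 × 2.35² × (1 + 0.062 × 3.03) = 3.94 mA.

Saturation; I_D = 3.94 mA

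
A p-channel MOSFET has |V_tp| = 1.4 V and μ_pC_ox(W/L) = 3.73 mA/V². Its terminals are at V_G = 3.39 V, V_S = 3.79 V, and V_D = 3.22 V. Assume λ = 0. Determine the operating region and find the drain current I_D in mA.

V_SG = V_S − V_G = 3.79 − 3.39 = 0.4 V; V_SD = V_S − V_D = 3.79 − 3.22 = 0.57 V.
V_SG = 0.4 V < |V_tp| = 1.4 V, so the transistor is in cutoff.

Cutoff; I_D = 0 mA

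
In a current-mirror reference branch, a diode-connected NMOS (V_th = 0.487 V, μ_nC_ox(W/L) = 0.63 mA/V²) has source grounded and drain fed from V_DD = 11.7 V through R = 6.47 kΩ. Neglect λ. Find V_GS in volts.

V_GS = 2.60 V

With gate tied to drain, V_GS = V_DS ≥ V_GS − V_th, so the device is in saturation.
KCL at the drain: ½ k_n (V_GS − V_th)² = (V_DD − V_GS)/R.
Let x = V_GS − 0.487. Then 2.04 x² + x − 11.21 = 0, giving x = 2.11 V (positive root), so V_GS = 2.6 V.
I_D = (V_DD − V_GS)/R = (11.7 − 2.6) / 6.47 = 1.41 mA.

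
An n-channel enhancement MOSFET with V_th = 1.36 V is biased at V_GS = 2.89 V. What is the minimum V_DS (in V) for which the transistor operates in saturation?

The boundary between triode and saturation is V_DS = V_GS − V_th = V_ov.
V_ov = 2.89 − 1.36 = 1.53 V.

V_DS,sat = 1.53 V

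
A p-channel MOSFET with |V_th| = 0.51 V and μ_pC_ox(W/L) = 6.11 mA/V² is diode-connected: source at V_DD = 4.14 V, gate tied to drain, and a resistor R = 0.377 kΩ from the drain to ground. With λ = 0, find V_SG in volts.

V_SG = 1.90 V

With gate tied to drain, V_SG = V_SD ≥ V_SG − |V_th|, so the device is in saturation.
KCL at the drain: ½ k_p (V_SG − |V_th|)² = (V_DD − V_SG)/R.
Let x = V_SG − 0.51. Then 1.15 x² + x − 3.63 = 0, giving x = 1.39 V (positive root), so V_SG = 1.9 V.
I_D = (V_DD − V_SG)/R = (4.14 − 1.9) / 0.377 = 5.93 mA.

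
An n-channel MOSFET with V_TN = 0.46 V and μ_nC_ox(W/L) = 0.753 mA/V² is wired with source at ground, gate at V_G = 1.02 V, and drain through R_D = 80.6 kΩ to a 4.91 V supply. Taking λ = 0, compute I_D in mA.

I_D = 0.0589 mA

V_GS = V_G = 1.02 V, so V_ov = 1.02 − 0.46 = 0.56 V.
Assume saturation: I_D = ½ k_n V_ov² = 0.5 × 0.753 × 0.56² = 0.118 mA, giving V_DS = V_DD − I_D R_D = 4.91 − 0.118 × 80.6 = -4.61 V.
But -4.61 V < V_ov = 0.56 V, so the device is actually in triode.
In triode I_D = k_n[V_ov V_DS − ½ V_DS²] and I_D = (V_DD − V_DS)/R_D. Equating: 30.3 V_DS² − 34.99 V_DS + 4.91 = 0, giving V_DS = 0.164 V (the root below V_ov).
I_D = (4.91 − 0.164) / 80.6 = 0.0589 mA.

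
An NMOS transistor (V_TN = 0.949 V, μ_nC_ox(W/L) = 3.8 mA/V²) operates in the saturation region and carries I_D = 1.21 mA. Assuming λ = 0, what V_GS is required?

In saturation I_D = ½ k_n (V_GS − V_TN)², so V_GS − V_TN = √(2 I_D / k_n) = √(2 × 1.21 / 3.8) = 0.798 V.
V_GS = 0.949 + 0.798 = 1.75 V.

V_GS = 1.75 V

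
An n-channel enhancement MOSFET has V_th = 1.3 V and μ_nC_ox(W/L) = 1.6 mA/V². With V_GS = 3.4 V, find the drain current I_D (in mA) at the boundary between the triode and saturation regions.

I_D = 3.53 mA

At the boundary V_DS = V_ov = V_GS − V_th = 3.4 − 1.3 = 2.1 V.
I_D = ½ k_n V_ov² = 0.5 × 1.6 × 2.1² = 3.53 mA.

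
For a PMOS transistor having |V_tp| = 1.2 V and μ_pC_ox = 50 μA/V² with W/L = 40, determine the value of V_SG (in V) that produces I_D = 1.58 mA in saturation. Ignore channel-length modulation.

V_SG = 2.46 V

k_p = μ_pC_ox · (W/L) = 2 mA/V².
In saturation I_D = ½ k_p (V_SG − |V_tp|)², so V_SG − |V_tp| = √(2 I_D / k_p) = √(2 × 1.58 / 2) = 1.26 V.
V_SG = 1.2 + 1.26 = 2.46 V.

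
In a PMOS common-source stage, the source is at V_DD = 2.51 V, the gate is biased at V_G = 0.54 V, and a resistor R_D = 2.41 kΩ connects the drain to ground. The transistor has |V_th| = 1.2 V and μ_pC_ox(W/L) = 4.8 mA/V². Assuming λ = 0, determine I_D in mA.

I_D = 0.913 mA

V_SG = V_DD − V_G = 2.51 − 0.54 = 1.97 V, so V_ov = 1.97 − 1.2 = 0.77 V.
Assume saturation: I_D = ½ k_p V_ov² = 0.5 × 4.8 × 0.77² = 1.42 mA, giving V_SD = V_DD − I_D R_D = 2.51 − 1.42 × 2.41 = -0.919 V.
But -0.919 V < V_ov = 0.77 V, so the device is actually in triode.
In triode I_D = k_p[V_ov V_SD − ½ V_SD²] and I_D = (V_DD − V_SD)/R_D. Equating: 5.78 V_SD² − 9.907 V_SD + 2.51 = 0, giving V_SD = 0.309 V (the root below V_ov).
I_D = (2.51 − 0.309) / 2.41 = 0.913 mA.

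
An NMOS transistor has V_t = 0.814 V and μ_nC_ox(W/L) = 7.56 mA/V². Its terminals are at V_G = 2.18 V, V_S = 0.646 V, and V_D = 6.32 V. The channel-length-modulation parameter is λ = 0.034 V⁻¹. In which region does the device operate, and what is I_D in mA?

Saturation; I_D = 2.34 mA

V_GS = V_G − V_S = 2.18 − 0.646 = 1.53 V; V_DS = V_D − V_S = 6.32 − 0.646 = 5.67 V.
V_ov = V_GS − V_t = 1.53 − 0.814 = 0.72 V.
Since V_DS = 5.67 V ≥ V_ov = 0.72 V, the device is in saturation.
I_D = ½ k_n V_ov² (1 + λ V_DS) = 0.5 × 7.56 × 0.72² × (1 + 0.034 × 5.67) = 2.34 mA.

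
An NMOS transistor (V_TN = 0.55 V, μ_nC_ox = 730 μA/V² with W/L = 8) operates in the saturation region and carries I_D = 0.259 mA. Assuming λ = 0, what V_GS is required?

V_GS = 0.848 V

k_n = μ_nC_ox · (W/L) = 5.84 mA/V².
In saturation I_D = ½ k_n (V_GS − V_TN)², so V_GS − V_TN = √(2 I_D / k_n) = √(2 × 0.259 / 5.84) = 0.298 V.
V_GS = 0.55 + 0.298 = 0.848 V.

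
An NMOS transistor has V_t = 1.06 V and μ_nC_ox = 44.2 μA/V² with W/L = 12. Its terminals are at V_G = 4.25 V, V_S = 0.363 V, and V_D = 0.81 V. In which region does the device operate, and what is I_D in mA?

Triode; I_D = 0.617 mA

V_GS = V_G − V_S = 4.25 − 0.363 = 3.89 V; V_DS = V_D − V_S = 0.81 − 0.363 = 0.447 V.
k_n = μ_nC_ox · (W/L) = 0.5304 mA/V².
V_ov = V_GS − V_t = 3.89 − 1.06 = 2.83 V.
Since V_DS = 0.447 V < V_ov = 2.83 V, the device is in the triode region.
I_D = k_n [V_ov · V_DS − ½ V_DS²] = 0.5304 × [2.83 × 0.447 − 0.5 × 0.447²] = 0.617 mA.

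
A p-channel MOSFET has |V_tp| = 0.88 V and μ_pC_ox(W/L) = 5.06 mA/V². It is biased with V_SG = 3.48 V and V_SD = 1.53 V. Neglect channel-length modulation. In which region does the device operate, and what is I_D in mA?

V_ov = V_SG − |V_tp| = 3.48 − 0.88 = 2.6 V.
Since V_SD = 1.53 V < V_ov = 2.6 V, the device is in the triode region.
I_D = k_p [V_ov · V_SD − ½ V_SD²] = 5.06 × [2.6 × 1.53 − 0.5 × 1.53²] = 14.2 mA.

Triode; I_D = 14.2 mA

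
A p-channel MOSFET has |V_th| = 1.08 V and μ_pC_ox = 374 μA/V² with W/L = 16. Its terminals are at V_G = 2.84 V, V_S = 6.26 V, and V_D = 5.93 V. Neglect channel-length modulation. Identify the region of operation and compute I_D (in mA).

V_SG = V_S − V_G = 6.26 − 2.84 = 3.42 V; V_SD = V_S − V_D = 6.26 − 5.93 = 0.33 V.
k_p = μ_pC_ox · (W/L) = 5.984 mA/V².
V_ov = V_SG − |V_th| = 3.42 − 1.08 = 2.34 V.
Since V_SD = 0.33 V < V_ov = 2.34 V, the device is in the triode region.
I_D = k_p [V_ov · V_SD − ½ V_SD²] = 5.984 × [2.34 × 0.33 − 0.5 × 0.33²] = 4.3 mA.

Triode; I_D = 4.30 mA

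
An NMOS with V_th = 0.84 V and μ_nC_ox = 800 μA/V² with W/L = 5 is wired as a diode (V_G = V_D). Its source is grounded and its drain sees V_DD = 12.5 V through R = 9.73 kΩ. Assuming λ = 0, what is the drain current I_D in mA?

I_D = 1.12 mA

With gate tied to drain, V_GS = V_DS ≥ V_GS − V_th, so the device is in saturation.
k_n = μ_nC_ox · (W/L) = 4 mA/V².
KCL at the drain: ½ k_n (V_GS − V_th)² = (V_DD − V_GS)/R.
Let x = V_GS − 0.84. Then 19.5 x² + x − 11.66 = 0, giving x = 0.749 V (positive root), so V_GS = 1.59 V.
I_D = (V_DD − V_GS)/R = (12.5 − 1.59) / 9.73 = 1.12 mA.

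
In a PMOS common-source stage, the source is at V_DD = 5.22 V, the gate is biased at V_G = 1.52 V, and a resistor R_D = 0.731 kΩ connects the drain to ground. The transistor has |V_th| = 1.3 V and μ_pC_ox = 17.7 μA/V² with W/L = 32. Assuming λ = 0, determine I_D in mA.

V_SG = V_DD − V_G = 5.22 − 1.52 = 3.7 V, so V_ov = 3.7 − 1.3 = 2.4 V.
k_p = μ_pC_ox · (W/L) = 0.5664 mA/V².
Assume saturation: I_D = ½ k_p V_ov² = 0.5 × 0.5664 × 2.4² = 1.63 mA, giving V_SD = V_DD − I_D R_D = 5.22 − 1.63 × 0.731 = 4.03 V.
V_SD = 4.03 V ≥ V_ov = 2.4 V, confirming saturation.

I_D = 1.63 mA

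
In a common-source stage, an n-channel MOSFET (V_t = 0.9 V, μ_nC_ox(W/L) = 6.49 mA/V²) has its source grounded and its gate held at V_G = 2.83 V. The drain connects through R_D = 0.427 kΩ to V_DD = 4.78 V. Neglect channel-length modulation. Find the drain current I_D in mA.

V_GS = V_G = 2.83 V, so V_ov = 2.83 − 0.9 = 1.93 V.
Assume saturation: I_D = ½ k_n V_ov² = 0.5 × 6.49 × 1.93² = 12.1 mA, giving V_DS = V_DD − I_D R_D = 4.78 − 12.1 × 0.427 = -0.381 V.
But -0.381 V < V_ov = 1.93 V, so the device is actually in triode.
In triode I_D = k_n[V_ov V_DS − ½ V_DS²] and I_D = (V_DD − V_DS)/R_D. Equating: 1.39 V_DS² − 6.348 V_DS + 4.78 = 0, giving V_DS = 0.95 V (the root below V_ov).
I_D = (4.78 − 0.95) / 0.427 = 8.97 mA.

I_D = 8.97 mA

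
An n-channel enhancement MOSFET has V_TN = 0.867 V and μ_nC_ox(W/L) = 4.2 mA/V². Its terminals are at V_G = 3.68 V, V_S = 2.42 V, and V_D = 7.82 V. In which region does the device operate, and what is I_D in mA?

Saturation; I_D = 0.324 mA

V_GS = V_G − V_S = 3.68 − 2.42 = 1.26 V; V_DS = V_D − V_S = 7.82 − 2.42 = 5.4 V.
V_ov = V_GS − V_TN = 1.26 − 0.867 = 0.393 V.
Since V_DS = 5.4 V ≥ V_ov = 0.393 V, the device is in saturation.
I_D = ½ k_n V_ov² = 0.5 × 4.2 × 0.393² = 0.324 mA.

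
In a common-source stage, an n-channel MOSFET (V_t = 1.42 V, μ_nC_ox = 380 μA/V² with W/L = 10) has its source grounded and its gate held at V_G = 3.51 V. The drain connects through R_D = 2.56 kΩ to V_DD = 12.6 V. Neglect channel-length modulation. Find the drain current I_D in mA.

I_D = 4.65 mA

V_GS = V_G = 3.51 V, so V_ov = 3.51 − 1.42 = 2.09 V.
k_n = μ_nC_ox · (W/L) = 3.8 mA/V².
Assume saturation: I_D = ½ k_n V_ov² = 0.5 × 3.8 × 2.09² = 8.3 mA, giving V_DS = V_DD − I_D R_D = 12.6 − 8.3 × 2.56 = -8.65 V.
But -8.65 V < V_ov = 2.09 V, so the device is actually in triode.
In triode I_D = k_n[V_ov V_DS − ½ V_DS²] and I_D = (V_DD − V_DS)/R_D. Equating: 4.86 V_DS² − 21.33 V_DS + 12.6 = 0, giving V_DS = 0.704 V (the root below V_ov).
I_D = (12.6 − 0.704) / 2.56 = 4.65 mA.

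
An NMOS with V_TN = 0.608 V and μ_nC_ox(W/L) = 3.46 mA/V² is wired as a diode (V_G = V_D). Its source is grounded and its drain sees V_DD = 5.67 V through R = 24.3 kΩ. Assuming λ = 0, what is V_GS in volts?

With gate tied to drain, V_GS = V_DS ≥ V_GS − V_TN, so the device is in saturation.
KCL at the drain: ½ k_n (V_GS − V_TN)² = (V_DD − V_GS)/R.
Let x = V_GS − 0.608. Then 42 x² + x − 5.062 = 0, giving x = 0.335 V (positive root), so V_GS = 0.943 V.
I_D = (V_DD − V_GS)/R = (5.67 − 0.943) / 24.3 = 0.195 mA.

V_GS = 0.943 V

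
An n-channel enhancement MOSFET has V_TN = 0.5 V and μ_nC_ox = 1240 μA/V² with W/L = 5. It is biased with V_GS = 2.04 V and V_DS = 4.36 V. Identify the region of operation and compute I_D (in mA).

Saturation; I_D = 7.35 mA

k_n = μ_nC_ox · (W/L) = 6.2 mA/V².
V_ov = V_GS − V_TN = 2.04 − 0.5 = 1.54 V.
Since V_DS = 4.36 V ≥ V_ov = 1.54 V, the device is in saturation.
I_D = ½ k_n V_ov² = 0.5 × 6.2 × 1.54² = 7.35 mA.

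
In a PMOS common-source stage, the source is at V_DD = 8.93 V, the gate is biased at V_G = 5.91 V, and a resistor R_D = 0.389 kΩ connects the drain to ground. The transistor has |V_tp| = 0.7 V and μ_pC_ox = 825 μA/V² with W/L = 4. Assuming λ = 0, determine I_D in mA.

V_SG = V_DD − V_G = 8.93 − 5.91 = 3.02 V, so V_ov = 3.02 − 0.7 = 2.32 V.
k_p = μ_pC_ox · (W/L) = 3.3 mA/V².
Assume saturation: I_D = ½ k_p V_ov² = 0.5 × 3.3 × 2.32² = 8.88 mA, giving V_SD = V_DD − I_D R_D = 8.93 − 8.88 × 0.389 = 5.48 V.
V_SD = 5.48 V ≥ V_ov = 2.32 V, confirming saturation.

I_D = 8.88 mA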